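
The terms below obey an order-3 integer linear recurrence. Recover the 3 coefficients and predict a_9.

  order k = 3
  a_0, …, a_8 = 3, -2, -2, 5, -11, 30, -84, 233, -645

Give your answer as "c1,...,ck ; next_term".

  a_3 = -3·-2 + -1·-2 + -1·3 = 5
  a_4 = -3·5 + -1·-2 + -1·-2 = -11
  a_5 = -3·-11 + -1·5 + -1·-2 = 30
  a_6 = -3·30 + -1·-11 + -1·5 = -84
  a_7 = -3·-84 + -1·30 + -1·-11 = 233
  a_8 = -3·233 + -1·-84 + -1·30 = -645
  a_9 = -3·-645 + -1·233 + -1·-84 = 1786

-3,-1,-1 ; 1786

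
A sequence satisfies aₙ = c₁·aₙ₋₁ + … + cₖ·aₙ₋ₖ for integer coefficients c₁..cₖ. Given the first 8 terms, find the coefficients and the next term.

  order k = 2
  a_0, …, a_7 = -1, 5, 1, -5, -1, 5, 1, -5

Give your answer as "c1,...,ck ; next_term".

  a_2 = 0·5 + -1·-1 = 1
  a_3 = 0·1 + -1·5 = -5
  a_4 = 0·-5 + -1·1 = -1
  a_5 = 0·-1 + -1·-5 = 5
  a_6 = 0·5 + -1·-1 = 1
  a_7 = 0·1 + -1·5 = -5
  a_8 = 0·-5 + -1·1 = -1

0,-1 ; -1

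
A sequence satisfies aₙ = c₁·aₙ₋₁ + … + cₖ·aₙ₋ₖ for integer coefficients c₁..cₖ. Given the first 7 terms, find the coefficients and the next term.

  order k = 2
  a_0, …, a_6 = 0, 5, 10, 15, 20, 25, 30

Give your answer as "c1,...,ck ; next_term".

2,-1 ; 35

  a_2 = 2·5 + -1·0 = 10
  a_3 = 2·10 + -1·5 = 15
  a_4 = 2·15 + -1·10 = 20
  a_5 = 2·20 + -1·15 = 25
  a_6 = 2·25 + -1·20 = 30
  a_7 = 2·30 + -1·25 = 35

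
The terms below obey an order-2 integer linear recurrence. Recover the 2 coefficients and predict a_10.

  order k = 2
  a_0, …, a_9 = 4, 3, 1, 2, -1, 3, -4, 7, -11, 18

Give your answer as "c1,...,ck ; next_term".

-1,1 ; -29

  a_2 = -1·3 + 1·4 = 1
  a_3 = -1·1 + 1·3 = 2
  a_4 = -1·2 + 1·1 = -1
  a_5 = -1·-1 + 1·2 = 3
  a_6 = -1·3 + 1·-1 = -4
  a_7 = -1·-4 + 1·3 = 7
  a_8 = -1·7 + 1·-4 = -11
  a_9 = -1·-11 + 1·7 = 18
  a_10 = -1·18 + 1·-11 = -29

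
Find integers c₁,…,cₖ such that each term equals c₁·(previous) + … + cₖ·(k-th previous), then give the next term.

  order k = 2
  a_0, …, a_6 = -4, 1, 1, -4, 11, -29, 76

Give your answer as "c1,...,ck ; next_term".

  a_2 = -3·1 + -1·-4 = 1
  a_3 = -3·1 + -1·1 = -4
  a_4 = -3·-4 + -1·1 = 11
  a_5 = -3·11 + -1·-4 = -29
  a_6 = -3·-29 + -1·11 = 76
  a_7 = -3·76 + -1·-29 = -199

-3,-1 ; -199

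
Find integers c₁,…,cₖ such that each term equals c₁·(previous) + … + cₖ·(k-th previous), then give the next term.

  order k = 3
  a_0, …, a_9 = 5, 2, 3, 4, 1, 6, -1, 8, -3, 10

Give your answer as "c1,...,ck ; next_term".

-1,1,1 ; -5

  a_3 = -1·3 + 1·2 + 1·5 = 4
  a_4 = -1·4 + 1·3 + 1·2 = 1
  a_5 = -1·1 + 1·4 + 1·3 = 6
  a_6 = -1·6 + 1·1 + 1·4 = -1
  a_7 = -1·-1 + 1·6 + 1·1 = 8
  a_8 = -1·8 + 1·-1 + 1·6 = -3
  a_9 = -1·-3 + 1·8 + 1·-1 = 10
  a_10 = -1·10 + 1·-3 + 1·8 = -5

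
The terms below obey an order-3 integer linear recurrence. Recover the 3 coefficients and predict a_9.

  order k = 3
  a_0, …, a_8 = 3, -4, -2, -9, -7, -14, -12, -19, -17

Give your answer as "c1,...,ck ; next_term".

1,1,-1 ; -24

  a_3 = 1·-2 + 1·-4 + -1·3 = -9
  a_4 = 1·-9 + 1·-2 + -1·-4 = -7
  a_5 = 1·-7 + 1·-9 + -1·-2 = -14
  a_6 = 1·-14 + 1·-7 + -1·-9 = -12
  a_7 = 1·-12 + 1·-14 + -1·-7 = -19
  a_8 = 1·-19 + 1·-12 + -1·-14 = -17
  a_9 = 1·-17 + 1·-19 + -1·-12 = -24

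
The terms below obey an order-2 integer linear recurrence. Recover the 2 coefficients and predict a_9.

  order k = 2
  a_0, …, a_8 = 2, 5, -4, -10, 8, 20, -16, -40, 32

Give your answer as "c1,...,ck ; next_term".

  a_2 = 0·5 + -2·2 = -4
  a_3 = 0·-4 + -2·5 = -10
  a_4 = 0·-10 + -2·-4 = 8
  a_5 = 0·8 + -2·-10 = 20
  a_6 = 0·20 + -2·8 = -16
  a_7 = 0·-16 + -2·20 = -40
  a_8 = 0·-40 + -2·-16 = 32
  a_9 = 0·32 + -2·-40 = 80

0,-2 ; 80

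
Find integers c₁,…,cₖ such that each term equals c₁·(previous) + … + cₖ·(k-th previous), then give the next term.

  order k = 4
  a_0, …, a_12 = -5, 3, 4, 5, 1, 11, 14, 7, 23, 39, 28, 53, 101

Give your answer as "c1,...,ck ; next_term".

  a_4 = 0·5 + 0·4 + 2·3 + 1·-5 = 1
  a_5 = 0·1 + 0·5 + 2·4 + 1·3 = 11
  a_6 = 0·11 + 0·1 + 2·5 + 1·4 = 14
  a_7 = 0·14 + 0·11 + 2·1 + 1·5 = 7
  a_8 = 0·7 + 0·14 + 2·11 + 1·1 = 23
  a_9 = 0·23 + 0·7 + 2·14 + 1·11 = 39
  a_10 = 0·39 + 0·23 + 2·7 + 1·14 = 28
  a_11 = 0·28 + 0·39 + 2·23 + 1·7 = 53
  a_12 = 0·53 + 0·28 + 2·39 + 1·23 = 101
  a_13 = 0·101 + 0·53 + 2·28 + 1·39 = 95

0,0,2,1 ; 95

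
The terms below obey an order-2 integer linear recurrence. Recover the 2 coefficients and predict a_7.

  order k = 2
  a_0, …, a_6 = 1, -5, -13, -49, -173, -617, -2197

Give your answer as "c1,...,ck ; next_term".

3,2 ; -7825

  a_2 = 3·-5 + 2·1 = -13
  a_3 = 3·-13 + 2·-5 = -49
  a_4 = 3·-49 + 2·-13 = -173
  a_5 = 3·-173 + 2·-49 = -617
  a_6 = 3·-617 + 2·-173 = -2197
  a_7 = 3·-2197 + 2·-617 = -7825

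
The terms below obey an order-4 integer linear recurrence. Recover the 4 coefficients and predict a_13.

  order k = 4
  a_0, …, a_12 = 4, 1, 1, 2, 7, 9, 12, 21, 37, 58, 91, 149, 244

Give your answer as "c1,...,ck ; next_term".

  a_4 = 1·2 + 0·1 + 1·1 + 1·4 = 7
  a_5 = 1·7 + 0·2 + 1·1 + 1·1 = 9
  a_6 = 1·9 + 0·7 + 1·2 + 1·1 = 12
  a_7 = 1·12 + 0·9 + 1·7 + 1·2 = 21
  a_8 = 1·21 + 0·12 + 1·9 + 1·7 = 37
  a_9 = 1·37 + 0·21 + 1·12 + 1·9 = 58
  a_10 = 1·58 + 0·37 + 1·21 + 1·12 = 91
  a_11 = 1·91 + 0·58 + 1·37 + 1·21 = 149
  a_12 = 1·149 + 0·91 + 1·58 + 1·37 = 244
  a_13 = 1·244 + 0·149 + 1·91 + 1·58 = 393

1,0,1,1 ; 393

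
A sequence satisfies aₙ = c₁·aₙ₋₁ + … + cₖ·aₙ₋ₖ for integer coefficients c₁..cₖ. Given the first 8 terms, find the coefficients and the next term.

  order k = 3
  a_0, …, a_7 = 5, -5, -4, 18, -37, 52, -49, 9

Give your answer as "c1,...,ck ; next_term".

  a_3 = -2·-4 + -1·-5 + 1·5 = 18
  a_4 = -2·18 + -1·-4 + 1·-5 = -37
  a_5 = -2·-37 + -1·18 + 1·-4 = 52
  a_6 = -2·52 + -1·-37 + 1·18 = -49
  a_7 = -2·-49 + -1·52 + 1·-37 = 9
  a_8 = -2·9 + -1·-49 + 1·52 = 83

-2,-1,1 ; 83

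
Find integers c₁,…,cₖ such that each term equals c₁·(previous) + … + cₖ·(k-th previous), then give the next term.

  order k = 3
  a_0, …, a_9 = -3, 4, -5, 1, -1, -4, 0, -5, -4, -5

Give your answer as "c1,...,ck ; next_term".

0,1,1 ; -9

  a_3 = 0·-5 + 1·4 + 1·-3 = 1
  a_4 = 0·1 + 1·-5 + 1·4 = -1
  a_5 = 0·-1 + 1·1 + 1·-5 = -4
  a_6 = 0·-4 + 1·-1 + 1·1 = 0
  a_7 = 0·0 + 1·-4 + 1·-1 = -5
  a_8 = 0·-5 + 1·0 + 1·-4 = -4
  a_9 = 0·-4 + 1·-5 + 1·0 = -5
  a_10 = 0·-5 + 1·-4 + 1·-5 = -9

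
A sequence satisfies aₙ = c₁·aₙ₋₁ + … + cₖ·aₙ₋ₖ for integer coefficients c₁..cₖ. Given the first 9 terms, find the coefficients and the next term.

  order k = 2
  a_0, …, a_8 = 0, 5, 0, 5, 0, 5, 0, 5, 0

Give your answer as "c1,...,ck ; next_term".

  a_2 = 0·5 + 1·0 = 0
  a_3 = 0·0 + 1·5 = 5
  a_4 = 0·5 + 1·0 = 0
  a_5 = 0·0 + 1·5 = 5
  a_6 = 0·5 + 1·0 = 0
  a_7 = 0·0 + 1·5 = 5
  a_8 = 0·5 + 1·0 = 0
  a_9 = 0·0 + 1·5 = 5

0,1 ; 5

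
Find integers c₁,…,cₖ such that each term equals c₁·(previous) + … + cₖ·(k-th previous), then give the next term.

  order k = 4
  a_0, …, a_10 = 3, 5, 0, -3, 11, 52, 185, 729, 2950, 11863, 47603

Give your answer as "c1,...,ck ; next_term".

  a_4 = 4·-3 + -1·0 + 4·5 + 1·3 = 11
  a_5 = 4·11 + -1·-3 + 4·0 + 1·5 = 52
  a_6 = 4·52 + -1·11 + 4·-3 + 1·0 = 185
  a_7 = 4·185 + -1·52 + 4·11 + 1·-3 = 729
  a_8 = 4·729 + -1·185 + 4·52 + 1·11 = 2950
  a_9 = 4·2950 + -1·729 + 4·185 + 1·52 = 11863
  a_10 = 4·11863 + -1·2950 + 4·729 + 1·185 = 47603
  a_11 = 4·47603 + -1·11863 + 4·2950 + 1·729 = 191078

4,-1,4,1 ; 191078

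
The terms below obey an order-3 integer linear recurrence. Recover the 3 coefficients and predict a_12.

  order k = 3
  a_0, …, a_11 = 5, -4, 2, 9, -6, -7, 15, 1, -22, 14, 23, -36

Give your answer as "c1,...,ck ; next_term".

0,-1,1 ; -9

  a_3 = 0·2 + -1·-4 + 1·5 = 9
  a_4 = 0·9 + -1·2 + 1·-4 = -6
  a_5 = 0·-6 + -1·9 + 1·2 = -7
  a_6 = 0·-7 + -1·-6 + 1·9 = 15
  a_7 = 0·15 + -1·-7 + 1·-6 = 1
  a_8 = 0·1 + -1·15 + 1·-7 = -22
  a_9 = 0·-22 + -1·1 + 1·15 = 14
  a_10 = 0·14 + -1·-22 + 1·1 = 23
  a_11 = 0·23 + -1·14 + 1·-22 = -36
  a_12 = 0·-36 + -1·23 + 1·14 = -9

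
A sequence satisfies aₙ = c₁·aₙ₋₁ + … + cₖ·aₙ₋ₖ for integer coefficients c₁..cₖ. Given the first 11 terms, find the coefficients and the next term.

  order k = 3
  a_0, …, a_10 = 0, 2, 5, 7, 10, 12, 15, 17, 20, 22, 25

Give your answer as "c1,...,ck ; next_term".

1,1,-1 ; 27

  a_3 = 1·5 + 1·2 + -1·0 = 7
  a_4 = 1·7 + 1·5 + -1·2 = 10
  a_5 = 1·10 + 1·7 + -1·5 = 12
  a_6 = 1·12 + 1·10 + -1·7 = 15
  a_7 = 1·15 + 1·12 + -1·10 = 17
  a_8 = 1·17 + 1·15 + -1·12 = 20
  a_9 = 1·20 + 1·17 + -1·15 = 22
  a_10 = 1·22 + 1·20 + -1·17 = 25
  a_11 = 1·25 + 1·22 + -1·20 = 27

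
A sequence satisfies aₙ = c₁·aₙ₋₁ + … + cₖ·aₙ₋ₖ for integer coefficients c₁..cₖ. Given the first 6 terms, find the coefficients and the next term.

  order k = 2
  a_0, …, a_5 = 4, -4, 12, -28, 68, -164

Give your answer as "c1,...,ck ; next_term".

-2,1 ; 396

  a_2 = -2·-4 + 1·4 = 12
  a_3 = -2·12 + 1·-4 = -28
  a_4 = -2·-28 + 1·12 = 68
  a_5 = -2·68 + 1·-28 = -164
  a_6 = -2·-164 + 1·68 = 396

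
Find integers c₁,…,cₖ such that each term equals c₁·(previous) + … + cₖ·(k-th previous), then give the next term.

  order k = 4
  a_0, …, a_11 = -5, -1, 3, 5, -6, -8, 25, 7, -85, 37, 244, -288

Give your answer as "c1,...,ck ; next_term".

0,-3,2,-1 ; -573

  a_4 = 0·5 + -3·3 + 2·-1 + -1·-5 = -6
  a_5 = 0·-6 + -3·5 + 2·3 + -1·-1 = -8
  a_6 = 0·-8 + -3·-6 + 2·5 + -1·3 = 25
  a_7 = 0·25 + -3·-8 + 2·-6 + -1·5 = 7
  a_8 = 0·7 + -3·25 + 2·-8 + -1·-6 = -85
  a_9 = 0·-85 + -3·7 + 2·25 + -1·-8 = 37
  a_10 = 0·37 + -3·-85 + 2·7 + -1·25 = 244
  a_11 = 0·244 + -3·37 + 2·-85 + -1·7 = -288
  a_12 = 0·-288 + -3·244 + 2·37 + -1·-85 = -573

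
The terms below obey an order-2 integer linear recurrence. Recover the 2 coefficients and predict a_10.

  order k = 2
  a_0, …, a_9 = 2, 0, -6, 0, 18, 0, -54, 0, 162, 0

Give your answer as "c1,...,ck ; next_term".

  a_2 = 0·0 + -3·2 = -6
  a_3 = 0·-6 + -3·0 = 0
  a_4 = 0·0 + -3·-6 = 18
  a_5 = 0·18 + -3·0 = 0
  a_6 = 0·0 + -3·18 = -54
  a_7 = 0·-54 + -3·0 = 0
  a_8 = 0·0 + -3·-54 = 162
  a_9 = 0·162 + -3·0 = 0
  a_10 = 0·0 + -3·162 = -486

0,-3 ; -486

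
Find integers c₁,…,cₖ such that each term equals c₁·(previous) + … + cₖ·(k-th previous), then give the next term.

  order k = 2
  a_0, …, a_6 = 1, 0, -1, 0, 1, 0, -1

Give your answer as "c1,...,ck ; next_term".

  a_2 = 0·0 + -1·1 = -1
  a_3 = 0·-1 + -1·0 = 0
  a_4 = 0·0 + -1·-1 = 1
  a_5 = 0·1 + -1·0 = 0
  a_6 = 0·0 + -1·1 = -1
  a_7 = 0·-1 + -1·0 = 0

0,-1 ; 0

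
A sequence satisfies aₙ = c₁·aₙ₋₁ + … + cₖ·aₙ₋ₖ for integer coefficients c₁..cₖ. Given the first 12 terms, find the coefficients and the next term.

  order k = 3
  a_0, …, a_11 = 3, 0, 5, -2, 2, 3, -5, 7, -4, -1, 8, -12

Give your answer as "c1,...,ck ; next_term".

-1,0,1 ; 11

  a_3 = -1·5 + 0·0 + 1·3 = -2
  a_4 = -1·-2 + 0·5 + 1·0 = 2
  a_5 = -1·2 + 0·-2 + 1·5 = 3
  a_6 = -1·3 + 0·2 + 1·-2 = -5
  a_7 = -1·-5 + 0·3 + 1·2 = 7
  a_8 = -1·7 + 0·-5 + 1·3 = -4
  a_9 = -1·-4 + 0·7 + 1·-5 = -1
  a_10 = -1·-1 + 0·-4 + 1·7 = 8
  a_11 = -1·8 + 0·-1 + 1·-4 = -12
  a_12 = -1·-12 + 0·8 + 1·-1 = 11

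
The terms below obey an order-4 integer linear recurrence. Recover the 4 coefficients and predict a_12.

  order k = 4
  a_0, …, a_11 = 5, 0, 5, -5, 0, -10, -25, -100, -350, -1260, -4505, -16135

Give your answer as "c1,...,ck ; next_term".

3,2,0,1 ; -57765

  a_4 = 3·-5 + 2·5 + 0·0 + 1·5 = 0
  a_5 = 3·0 + 2·-5 + 0·5 + 1·0 = -10
  a_6 = 3·-10 + 2·0 + 0·-5 + 1·5 = -25
  a_7 = 3·-25 + 2·-10 + 0·0 + 1·-5 = -100
  a_8 = 3·-100 + 2·-25 + 0·-10 + 1·0 = -350
  a_9 = 3·-350 + 2·-100 + 0·-25 + 1·-10 = -1260
  a_10 = 3·-1260 + 2·-350 + 0·-100 + 1·-25 = -4505
  a_11 = 3·-4505 + 2·-1260 + 0·-350 + 1·-100 = -16135
  a_12 = 3·-16135 + 2·-4505 + 0·-1260 + 1·-350 = -57765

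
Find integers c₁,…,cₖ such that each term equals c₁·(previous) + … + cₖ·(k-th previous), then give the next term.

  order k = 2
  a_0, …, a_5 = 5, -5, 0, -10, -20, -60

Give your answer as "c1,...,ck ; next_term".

2,2 ; -160

  a_2 = 2·-5 + 2·5 = 0
  a_3 = 2·0 + 2·-5 = -10
  a_4 = 2·-10 + 2·0 = -20
  a_5 = 2·-20 + 2·-10 = -60
  a_6 = 2·-60 + 2·-20 = -160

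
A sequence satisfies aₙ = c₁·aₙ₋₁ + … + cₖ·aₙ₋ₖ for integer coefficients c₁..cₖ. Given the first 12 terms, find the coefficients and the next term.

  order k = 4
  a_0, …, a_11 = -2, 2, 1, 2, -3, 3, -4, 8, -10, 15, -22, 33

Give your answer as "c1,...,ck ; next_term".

  a_4 = 0·2 + 1·1 + -1·2 + 1·-2 = -3
  a_5 = 0·-3 + 1·2 + -1·1 + 1·2 = 3
  a_6 = 0·3 + 1·-3 + -1·2 + 1·1 = -4
  a_7 = 0·-4 + 1·3 + -1·-3 + 1·2 = 8
  a_8 = 0·8 + 1·-4 + -1·3 + 1·-3 = -10
  a_9 = 0·-10 + 1·8 + -1·-4 + 1·3 = 15
  a_10 = 0·15 + 1·-10 + -1·8 + 1·-4 = -22
  a_11 = 0·-22 + 1·15 + -1·-10 + 1·8 = 33
  a_12 = 0·33 + 1·-22 + -1·15 + 1·-10 = -47

0,1,-1,1 ; -47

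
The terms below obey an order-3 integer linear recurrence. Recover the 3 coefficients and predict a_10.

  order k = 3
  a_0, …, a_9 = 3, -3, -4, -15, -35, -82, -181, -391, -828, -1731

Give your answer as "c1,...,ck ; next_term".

3,-1,-2 ; -3583

  a_3 = 3·-4 + -1·-3 + -2·3 = -15
  a_4 = 3·-15 + -1·-4 + -2·-3 = -35
  a_5 = 3·-35 + -1·-15 + -2·-4 = -82
  a_6 = 3·-82 + -1·-35 + -2·-15 = -181
  a_7 = 3·-181 + -1·-82 + -2·-35 = -391
  a_8 = 3·-391 + -1·-181 + -2·-82 = -828
  a_9 = 3·-828 + -1·-391 + -2·-181 = -1731
  a_10 = 3·-1731 + -1·-828 + -2·-391 = -3583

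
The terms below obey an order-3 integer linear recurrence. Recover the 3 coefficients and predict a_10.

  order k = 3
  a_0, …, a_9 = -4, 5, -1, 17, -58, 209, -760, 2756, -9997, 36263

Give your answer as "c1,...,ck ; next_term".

  a_3 = -3·-1 + 2·5 + -1·-4 = 17
  a_4 = -3·17 + 2·-1 + -1·5 = -58
  a_5 = -3·-58 + 2·17 + -1·-1 = 209
  a_6 = -3·209 + 2·-58 + -1·17 = -760
  a_7 = -3·-760 + 2·209 + -1·-58 = 2756
  a_8 = -3·2756 + 2·-760 + -1·209 = -9997
  a_9 = -3·-9997 + 2·2756 + -1·-760 = 36263
  a_10 = -3·36263 + 2·-9997 + -1·2756 = -131539

-3,2,-1 ; -131539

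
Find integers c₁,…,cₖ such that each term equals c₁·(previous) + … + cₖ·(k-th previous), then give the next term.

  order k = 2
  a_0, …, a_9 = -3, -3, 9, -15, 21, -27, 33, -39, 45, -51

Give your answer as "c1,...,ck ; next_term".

  a_2 = -2·-3 + -1·-3 = 9
  a_3 = -2·9 + -1·-3 = -15
  a_4 = -2·-15 + -1·9 = 21
  a_5 = -2·21 + -1·-15 = -27
  a_6 = -2·-27 + -1·21 = 33
  a_7 = -2·33 + -1·-27 = -39
  a_8 = -2·-39 + -1·33 = 45
  a_9 = -2·45 + -1·-39 = -51
  a_10 = -2·-51 + -1·45 = 57

-2,-1 ; 57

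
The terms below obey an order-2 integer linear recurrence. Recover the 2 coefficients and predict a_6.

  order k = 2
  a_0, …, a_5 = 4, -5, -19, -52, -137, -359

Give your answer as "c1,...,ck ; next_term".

3,-1 ; -940

  a_2 = 3·-5 + -1·4 = -19
  a_3 = 3·-19 + -1·-5 = -52
  a_4 = 3·-52 + -1·-19 = -137
  a_5 = 3·-137 + -1·-52 = -359
  a_6 = 3·-359 + -1·-137 = -940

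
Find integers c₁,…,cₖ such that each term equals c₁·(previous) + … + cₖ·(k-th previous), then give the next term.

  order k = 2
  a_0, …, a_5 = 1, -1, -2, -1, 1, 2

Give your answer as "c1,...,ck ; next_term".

  a_2 = 1·-1 + -1·1 = -2
  a_3 = 1·-2 + -1·-1 = -1
  a_4 = 1·-1 + -1·-2 = 1
  a_5 = 1·1 + -1·-1 = 2
  a_6 = 1·2 + -1·1 = 1

1,-1 ; 1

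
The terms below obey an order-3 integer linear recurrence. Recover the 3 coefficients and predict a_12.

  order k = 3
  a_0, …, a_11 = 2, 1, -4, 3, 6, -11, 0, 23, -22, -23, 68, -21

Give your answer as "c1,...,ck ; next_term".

0,-1,2 ; -114

  a_3 = 0·-4 + -1·1 + 2·2 = 3
  a_4 = 0·3 + -1·-4 + 2·1 = 6
  a_5 = 0·6 + -1·3 + 2·-4 = -11
  a_6 = 0·-11 + -1·6 + 2·3 = 0
  a_7 = 0·0 + -1·-11 + 2·6 = 23
  a_8 = 0·23 + -1·0 + 2·-11 = -22
  a_9 = 0·-22 + -1·23 + 2·0 = -23
  a_10 = 0·-23 + -1·-22 + 2·23 = 68
  a_11 = 0·68 + -1·-23 + 2·-22 = -21
  a_12 = 0·-21 + -1·68 + 2·-23 = -114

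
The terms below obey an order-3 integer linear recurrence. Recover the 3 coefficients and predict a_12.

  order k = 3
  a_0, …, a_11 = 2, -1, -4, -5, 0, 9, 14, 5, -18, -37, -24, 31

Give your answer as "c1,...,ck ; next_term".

  a_3 = 1·-4 + -1·-1 + -1·2 = -5
  a_4 = 1·-5 + -1·-4 + -1·-1 = 0
  a_5 = 1·0 + -1·-5 + -1·-4 = 9
  a_6 = 1·9 + -1·0 + -1·-5 = 14
  a_7 = 1·14 + -1·9 + -1·0 = 5
  a_8 = 1·5 + -1·14 + -1·9 = -18
  a_9 = 1·-18 + -1·5 + -1·14 = -37
  a_10 = 1·-37 + -1·-18 + -1·5 = -24
  a_11 = 1·-24 + -1·-37 + -1·-18 = 31
  a_12 = 1·31 + -1·-24 + -1·-37 = 92

1,-1,-1 ; 92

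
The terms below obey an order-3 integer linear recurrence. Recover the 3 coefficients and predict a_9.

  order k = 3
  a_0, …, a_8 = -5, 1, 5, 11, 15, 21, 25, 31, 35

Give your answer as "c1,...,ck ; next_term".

  a_3 = 1·5 + 1·1 + -1·-5 = 11
  a_4 = 1·11 + 1·5 + -1·1 = 15
  a_5 = 1·15 + 1·11 + -1·5 = 21
  a_6 = 1·21 + 1·15 + -1·11 = 25
  a_7 = 1·25 + 1·21 + -1·15 = 31
  a_8 = 1·31 + 1·25 + -1·21 = 35
  a_9 = 1·35 + 1·31 + -1·25 = 41

1,1,-1 ; 41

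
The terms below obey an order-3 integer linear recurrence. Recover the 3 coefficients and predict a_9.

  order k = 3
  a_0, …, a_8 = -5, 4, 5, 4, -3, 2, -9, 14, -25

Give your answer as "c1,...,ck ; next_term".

  a_3 = -1·5 + 1·4 + -1·-5 = 4
  a_4 = -1·4 + 1·5 + -1·4 = -3
  a_5 = -1·-3 + 1·4 + -1·5 = 2
  a_6 = -1·2 + 1·-3 + -1·4 = -9
  a_7 = -1·-9 + 1·2 + -1·-3 = 14
  a_8 = -1·14 + 1·-9 + -1·2 = -25
  a_9 = -1·-25 + 1·14 + -1·-9 = 48

-1,1,-1 ; 48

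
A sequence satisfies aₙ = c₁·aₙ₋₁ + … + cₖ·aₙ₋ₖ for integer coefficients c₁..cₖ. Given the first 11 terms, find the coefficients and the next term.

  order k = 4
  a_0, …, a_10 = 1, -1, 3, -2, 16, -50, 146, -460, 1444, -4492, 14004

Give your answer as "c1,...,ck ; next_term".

  a_4 = -2·-2 + 2·3 + -4·-1 + 2·1 = 16
  a_5 = -2·16 + 2·-2 + -4·3 + 2·-1 = -50
  a_6 = -2·-50 + 2·16 + -4·-2 + 2·3 = 146
  a_7 = -2·146 + 2·-50 + -4·16 + 2·-2 = -460
  a_8 = -2·-460 + 2·146 + -4·-50 + 2·16 = 1444
  a_9 = -2·1444 + 2·-460 + -4·146 + 2·-50 = -4492
  a_10 = -2·-4492 + 2·1444 + -4·-460 + 2·146 = 14004
  a_11 = -2·14004 + 2·-4492 + -4·1444 + 2·-460 = -43688

-2,2,-4,2 ; -43688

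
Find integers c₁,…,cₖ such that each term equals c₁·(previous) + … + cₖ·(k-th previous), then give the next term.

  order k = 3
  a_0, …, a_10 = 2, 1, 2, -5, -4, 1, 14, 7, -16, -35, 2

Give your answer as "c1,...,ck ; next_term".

0,-1,-2 ; 67

  a_3 = 0·2 + -1·1 + -2·2 = -5
  a_4 = 0·-5 + -1·2 + -2·1 = -4
  a_5 = 0·-4 + -1·-5 + -2·2 = 1
  a_6 = 0·1 + -1·-4 + -2·-5 = 14
  a_7 = 0·14 + -1·1 + -2·-4 = 7
  a_8 = 0·7 + -1·14 + -2·1 = -16
  a_9 = 0·-16 + -1·7 + -2·14 = -35
  a_10 = 0·-35 + -1·-16 + -2·7 = 2
  a_11 = 0·2 + -1·-35 + -2·-16 = 67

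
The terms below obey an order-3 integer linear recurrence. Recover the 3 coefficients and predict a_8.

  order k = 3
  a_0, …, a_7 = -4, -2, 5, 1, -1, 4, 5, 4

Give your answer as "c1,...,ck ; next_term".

  a_3 = 1·5 + 0·-2 + 1·-4 = 1
  a_4 = 1·1 + 0·5 + 1·-2 = -1
  a_5 = 1·-1 + 0·1 + 1·5 = 4
  a_6 = 1·4 + 0·-1 + 1·1 = 5
  a_7 = 1·5 + 0·4 + 1·-1 = 4
  a_8 = 1·4 + 0·5 + 1·4 = 8

1,0,1 ; 8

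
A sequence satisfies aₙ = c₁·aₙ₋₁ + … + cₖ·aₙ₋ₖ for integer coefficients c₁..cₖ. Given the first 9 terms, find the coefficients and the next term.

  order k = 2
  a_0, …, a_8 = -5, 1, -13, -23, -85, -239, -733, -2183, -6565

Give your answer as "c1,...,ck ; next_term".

2,3 ; -19679

  a_2 = 2·1 + 3·-5 = -13
  a_3 = 2·-13 + 3·1 = -23
  a_4 = 2·-23 + 3·-13 = -85
  a_5 = 2·-85 + 3·-23 = -239
  a_6 = 2·-239 + 3·-85 = -733
  a_7 = 2·-733 + 3·-239 = -2183
  a_8 = 2·-2183 + 3·-733 = -6565
  a_9 = 2·-6565 + 3·-2183 = -19679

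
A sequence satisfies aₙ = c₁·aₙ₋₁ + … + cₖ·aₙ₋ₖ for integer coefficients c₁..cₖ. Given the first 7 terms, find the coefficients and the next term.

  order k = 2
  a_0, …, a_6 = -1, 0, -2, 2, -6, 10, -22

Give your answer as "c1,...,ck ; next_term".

  a_2 = -1·0 + 2·-1 = -2
  a_3 = -1·-2 + 2·0 = 2
  a_4 = -1·2 + 2·-2 = -6
  a_5 = -1·-6 + 2·2 = 10
  a_6 = -1·10 + 2·-6 = -22
  a_7 = -1·-22 + 2·10 = 42

-1,2 ; 42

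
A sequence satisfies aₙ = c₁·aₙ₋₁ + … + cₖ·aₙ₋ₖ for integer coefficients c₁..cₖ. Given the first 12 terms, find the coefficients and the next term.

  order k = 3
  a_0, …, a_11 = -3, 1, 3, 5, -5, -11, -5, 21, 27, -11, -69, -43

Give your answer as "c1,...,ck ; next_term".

0,-1,-2 ; 91

  a_3 = 0·3 + -1·1 + -2·-3 = 5
  a_4 = 0·5 + -1·3 + -2·1 = -5
  a_5 = 0·-5 + -1·5 + -2·3 = -11
  a_6 = 0·-11 + -1·-5 + -2·5 = -5
  a_7 = 0·-5 + -1·-11 + -2·-5 = 21
  a_8 = 0·21 + -1·-5 + -2·-11 = 27
  a_9 = 0·27 + -1·21 + -2·-5 = -11
  a_10 = 0·-11 + -1·27 + -2·21 = -69
  a_11 = 0·-69 + -1·-11 + -2·27 = -43
  a_12 = 0·-43 + -1·-69 + -2·-11 = 91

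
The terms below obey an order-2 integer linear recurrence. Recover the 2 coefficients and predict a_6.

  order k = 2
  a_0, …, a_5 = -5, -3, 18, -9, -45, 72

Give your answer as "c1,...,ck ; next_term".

  a_2 = -1·-3 + -3·-5 = 18
  a_3 = -1·18 + -3·-3 = -9
  a_4 = -1·-9 + -3·18 = -45
  a_5 = -1·-45 + -3·-9 = 72
  a_6 = -1·72 + -3·-45 = 63

-1,-3 ; 63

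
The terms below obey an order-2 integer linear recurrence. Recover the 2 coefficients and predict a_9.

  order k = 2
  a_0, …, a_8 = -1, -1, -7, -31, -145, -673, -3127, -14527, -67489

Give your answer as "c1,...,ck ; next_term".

  a_2 = 4·-1 + 3·-1 = -7
  a_3 = 4·-7 + 3·-1 = -31
  a_4 = 4·-31 + 3·-7 = -145
  a_5 = 4·-145 + 3·-31 = -673
  a_6 = 4·-673 + 3·-145 = -3127
  a_7 = 4·-3127 + 3·-673 = -14527
  a_8 = 4·-14527 + 3·-3127 = -67489
  a_9 = 4·-67489 + 3·-14527 = -313537

4,3 ; -313537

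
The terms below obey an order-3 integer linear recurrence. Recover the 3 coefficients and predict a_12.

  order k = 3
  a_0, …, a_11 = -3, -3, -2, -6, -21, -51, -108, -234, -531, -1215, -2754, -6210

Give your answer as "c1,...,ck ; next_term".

3,-3,3 ; -14013

  a_3 = 3·-2 + -3·-3 + 3·-3 = -6
  a_4 = 3·-6 + -3·-2 + 3·-3 = -21
  a_5 = 3·-21 + -3·-6 + 3·-2 = -51
  a_6 = 3·-51 + -3·-21 + 3·-6 = -108
  a_7 = 3·-108 + -3·-51 + 3·-21 = -234
  a_8 = 3·-234 + -3·-108 + 3·-51 = -531
  a_9 = 3·-531 + -3·-234 + 3·-108 = -1215
  a_10 = 3·-1215 + -3·-531 + 3·-234 = -2754
  a_11 = 3·-2754 + -3·-1215 + 3·-531 = -6210
  a_12 = 3·-6210 + -3·-2754 + 3·-1215 = -14013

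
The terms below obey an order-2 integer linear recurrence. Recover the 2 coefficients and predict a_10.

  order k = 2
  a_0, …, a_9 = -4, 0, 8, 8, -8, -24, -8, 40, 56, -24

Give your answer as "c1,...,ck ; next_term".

  a_2 = 1·0 + -2·-4 = 8
  a_3 = 1·8 + -2·0 = 8
  a_4 = 1·8 + -2·8 = -8
  a_5 = 1·-8 + -2·8 = -24
  a_6 = 1·-24 + -2·-8 = -8
  a_7 = 1·-8 + -2·-24 = 40
  a_8 = 1·40 + -2·-8 = 56
  a_9 = 1·56 + -2·40 = -24
  a_10 = 1·-24 + -2·56 = -136

1,-2 ; -136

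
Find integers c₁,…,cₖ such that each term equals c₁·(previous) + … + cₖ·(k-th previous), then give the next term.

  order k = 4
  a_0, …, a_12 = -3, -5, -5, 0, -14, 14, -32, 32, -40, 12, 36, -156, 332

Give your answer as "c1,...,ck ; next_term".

  a_4 = -1·0 + 2·-5 + 2·-5 + -2·-3 = -14
  a_5 = -1·-14 + 2·0 + 2·-5 + -2·-5 = 14
  a_6 = -1·14 + 2·-14 + 2·0 + -2·-5 = -32
  a_7 = -1·-32 + 2·14 + 2·-14 + -2·0 = 32
  a_8 = -1·32 + 2·-32 + 2·14 + -2·-14 = -40
  a_9 = -1·-40 + 2·32 + 2·-32 + -2·14 = 12
  a_10 = -1·12 + 2·-40 + 2·32 + -2·-32 = 36
  a_11 = -1·36 + 2·12 + 2·-40 + -2·32 = -156
  a_12 = -1·-156 + 2·36 + 2·12 + -2·-40 = 332
  a_13 = -1·332 + 2·-156 + 2·36 + -2·12 = -596

-1,2,2,-2 ; -596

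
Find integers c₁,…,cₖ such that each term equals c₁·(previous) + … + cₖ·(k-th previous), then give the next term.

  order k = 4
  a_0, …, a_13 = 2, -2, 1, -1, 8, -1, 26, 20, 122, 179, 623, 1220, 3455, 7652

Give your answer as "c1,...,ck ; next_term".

  a_4 = 1·-1 + 3·1 + 0·-2 + 3·2 = 8
  a_5 = 1·8 + 3·-1 + 0·1 + 3·-2 = -1
  a_6 = 1·-1 + 3·8 + 0·-1 + 3·1 = 26
  a_7 = 1·26 + 3·-1 + 0·8 + 3·-1 = 20
  a_8 = 1·20 + 3·26 + 0·-1 + 3·8 = 122
  a_9 = 1·122 + 3·20 + 0·26 + 3·-1 = 179
  a_10 = 1·179 + 3·122 + 0·20 + 3·26 = 623
  a_11 = 1·623 + 3·179 + 0·122 + 3·20 = 1220
  a_12 = 1·1220 + 3·623 + 0·179 + 3·122 = 3455
  a_13 = 1·3455 + 3·1220 + 0·623 + 3·179 = 7652
  a_14 = 1·7652 + 3·3455 + 0·1220 + 3·623 = 19886

1,3,0,3 ; 19886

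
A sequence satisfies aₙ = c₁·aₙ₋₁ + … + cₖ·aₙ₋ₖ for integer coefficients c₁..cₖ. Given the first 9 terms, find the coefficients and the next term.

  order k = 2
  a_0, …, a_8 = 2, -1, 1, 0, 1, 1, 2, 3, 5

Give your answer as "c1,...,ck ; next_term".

1,1 ; 8

  a_2 = 1·-1 + 1·2 = 1
  a_3 = 1·1 + 1·-1 = 0
  a_4 = 1·0 + 1·1 = 1
  a_5 = 1·1 + 1·0 = 1
  a_6 = 1·1 + 1·1 = 2
  a_7 = 1·2 + 1·1 = 3
  a_8 = 1·3 + 1·2 = 5
  a_9 = 1·5 + 1·3 = 8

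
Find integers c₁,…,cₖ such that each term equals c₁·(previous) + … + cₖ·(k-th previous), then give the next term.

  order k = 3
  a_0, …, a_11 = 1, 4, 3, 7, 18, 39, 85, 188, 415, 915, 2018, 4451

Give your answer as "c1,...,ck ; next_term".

2,0,1 ; 9817

  a_3 = 2·3 + 0·4 + 1·1 = 7
  a_4 = 2·7 + 0·3 + 1·4 = 18
  a_5 = 2·18 + 0·7 + 1·3 = 39
  a_6 = 2·39 + 0·18 + 1·7 = 85
  a_7 = 2·85 + 0·39 + 1·18 = 188
  a_8 = 2·188 + 0·85 + 1·39 = 415
  a_9 = 2·415 + 0·188 + 1·85 = 915
  a_10 = 2·915 + 0·415 + 1·188 = 2018
  a_11 = 2·2018 + 0·915 + 1·415 = 4451
  a_12 = 2·4451 + 0·2018 + 1·915 = 9817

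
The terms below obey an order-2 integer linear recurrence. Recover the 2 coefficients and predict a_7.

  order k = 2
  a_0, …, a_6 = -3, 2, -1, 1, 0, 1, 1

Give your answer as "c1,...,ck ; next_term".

  a_2 = 1·2 + 1·-3 = -1
  a_3 = 1·-1 + 1·2 = 1
  a_4 = 1·1 + 1·-1 = 0
  a_5 = 1·0 + 1·1 = 1
  a_6 = 1·1 + 1·0 = 1
  a_7 = 1·1 + 1·1 = 2

1,1 ; 2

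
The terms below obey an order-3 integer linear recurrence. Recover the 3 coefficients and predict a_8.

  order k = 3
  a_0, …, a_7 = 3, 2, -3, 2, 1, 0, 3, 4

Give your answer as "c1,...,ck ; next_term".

  a_3 = 1·-3 + 1·2 + 1·3 = 2
  a_4 = 1·2 + 1·-3 + 1·2 = 1
  a_5 = 1·1 + 1·2 + 1·-3 = 0
  a_6 = 1·0 + 1·1 + 1·2 = 3
  a_7 = 1·3 + 1·0 + 1·1 = 4
  a_8 = 1·4 + 1·3 + 1·0 = 7

1,1,1 ; 7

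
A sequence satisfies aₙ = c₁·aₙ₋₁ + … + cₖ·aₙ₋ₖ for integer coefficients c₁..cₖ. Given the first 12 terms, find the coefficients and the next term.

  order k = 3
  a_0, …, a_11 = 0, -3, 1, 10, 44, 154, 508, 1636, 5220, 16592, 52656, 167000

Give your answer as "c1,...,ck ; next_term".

  a_3 = 4·1 + -2·-3 + -2·0 = 10
  a_4 = 4·10 + -2·1 + -2·-3 = 44
  a_5 = 4·44 + -2·10 + -2·1 = 154
  a_6 = 4·154 + -2·44 + -2·10 = 508
  a_7 = 4·508 + -2·154 + -2·44 = 1636
  a_8 = 4·1636 + -2·508 + -2·154 = 5220
  a_9 = 4·5220 + -2·1636 + -2·508 = 16592
  a_10 = 4·16592 + -2·5220 + -2·1636 = 52656
  a_11 = 4·52656 + -2·16592 + -2·5220 = 167000
  a_12 = 4·167000 + -2·52656 + -2·16592 = 529504

4,-2,-2 ; 529504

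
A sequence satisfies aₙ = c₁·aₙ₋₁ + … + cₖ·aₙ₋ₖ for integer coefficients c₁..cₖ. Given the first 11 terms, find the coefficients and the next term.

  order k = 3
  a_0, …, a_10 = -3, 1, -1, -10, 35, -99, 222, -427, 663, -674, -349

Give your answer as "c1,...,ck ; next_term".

  a_3 = -3·-1 + -1·1 + 4·-3 = -10
  a_4 = -3·-10 + -1·-1 + 4·1 = 35
  a_5 = -3·35 + -1·-10 + 4·-1 = -99
  a_6 = -3·-99 + -1·35 + 4·-10 = 222
  a_7 = -3·222 + -1·-99 + 4·35 = -427
  a_8 = -3·-427 + -1·222 + 4·-99 = 663
  a_9 = -3·663 + -1·-427 + 4·222 = -674
  a_10 = -3·-674 + -1·663 + 4·-427 = -349
  a_11 = -3·-349 + -1·-674 + 4·663 = 4373

-3,-1,4 ; 4373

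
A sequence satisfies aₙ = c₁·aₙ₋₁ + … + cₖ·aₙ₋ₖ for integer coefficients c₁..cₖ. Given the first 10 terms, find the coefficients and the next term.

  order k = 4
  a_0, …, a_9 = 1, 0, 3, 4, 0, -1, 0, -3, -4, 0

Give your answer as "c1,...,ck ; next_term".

1,-1,1,-1 ; 1

  a_4 = 1·4 + -1·3 + 1·0 + -1·1 = 0
  a_5 = 1·0 + -1·4 + 1·3 + -1·0 = -1
  a_6 = 1·-1 + -1·0 + 1·4 + -1·3 = 0
  a_7 = 1·0 + -1·-1 + 1·0 + -1·4 = -3
  a_8 = 1·-3 + -1·0 + 1·-1 + -1·0 = -4
  a_9 = 1·-4 + -1·-3 + 1·0 + -1·-1 = 0
  a_10 = 1·0 + -1·-4 + 1·-3 + -1·0 = 1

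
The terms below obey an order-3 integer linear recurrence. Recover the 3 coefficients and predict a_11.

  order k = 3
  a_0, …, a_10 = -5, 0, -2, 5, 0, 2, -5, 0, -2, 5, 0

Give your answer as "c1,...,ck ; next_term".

  a_3 = 0·-2 + 0·0 + -1·-5 = 5
  a_4 = 0·5 + 0·-2 + -1·0 = 0
  a_5 = 0·0 + 0·5 + -1·-2 = 2
  a_6 = 0·2 + 0·0 + -1·5 = -5
  a_7 = 0·-5 + 0·2 + -1·0 = 0
  a_8 = 0·0 + 0·-5 + -1·2 = -2
  a_9 = 0·-2 + 0·0 + -1·-5 = 5
  a_10 = 0·5 + 0·-2 + -1·0 = 0
  a_11 = 0·0 + 0·5 + -1·-2 = 2

0,0,-1 ; 2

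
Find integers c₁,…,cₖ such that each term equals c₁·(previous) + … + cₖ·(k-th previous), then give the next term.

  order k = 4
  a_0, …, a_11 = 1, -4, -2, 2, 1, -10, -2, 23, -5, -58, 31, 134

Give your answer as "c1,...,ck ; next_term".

  a_4 = 0·2 + -2·-2 + 1·-4 + 1·1 = 1
  a_5 = 0·1 + -2·2 + 1·-2 + 1·-4 = -10
  a_6 = 0·-10 + -2·1 + 1·2 + 1·-2 = -2
  a_7 = 0·-2 + -2·-10 + 1·1 + 1·2 = 23
  a_8 = 0·23 + -2·-2 + 1·-10 + 1·1 = -5
  a_9 = 0·-5 + -2·23 + 1·-2 + 1·-10 = -58
  a_10 = 0·-58 + -2·-5 + 1·23 + 1·-2 = 31
  a_11 = 0·31 + -2·-58 + 1·-5 + 1·23 = 134
  a_12 = 0·134 + -2·31 + 1·-58 + 1·-5 = -125

0,-2,1,1 ; -125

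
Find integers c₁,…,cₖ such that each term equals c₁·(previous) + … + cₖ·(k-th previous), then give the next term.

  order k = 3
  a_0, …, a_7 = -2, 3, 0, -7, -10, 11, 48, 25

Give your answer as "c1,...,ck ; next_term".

  a_3 = 1·0 + -3·3 + -1·-2 = -7
  a_4 = 1·-7 + -3·0 + -1·3 = -10
  a_5 = 1·-10 + -3·-7 + -1·0 = 11
  a_6 = 1·11 + -3·-10 + -1·-7 = 48
  a_7 = 1·48 + -3·11 + -1·-10 = 25
  a_8 = 1·25 + -3·48 + -1·11 = -130

1,-3,-1 ; -130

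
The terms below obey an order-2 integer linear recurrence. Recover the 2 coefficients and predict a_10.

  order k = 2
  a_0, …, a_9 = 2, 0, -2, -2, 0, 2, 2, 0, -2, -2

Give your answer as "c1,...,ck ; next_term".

  a_2 = 1·0 + -1·2 = -2
  a_3 = 1·-2 + -1·0 = -2
  a_4 = 1·-2 + -1·-2 = 0
  a_5 = 1·0 + -1·-2 = 2
  a_6 = 1·2 + -1·0 = 2
  a_7 = 1·2 + -1·2 = 0
  a_8 = 1·0 + -1·2 = -2
  a_9 = 1·-2 + -1·0 = -2
  a_10 = 1·-2 + -1·-2 = 0

1,-1 ; 0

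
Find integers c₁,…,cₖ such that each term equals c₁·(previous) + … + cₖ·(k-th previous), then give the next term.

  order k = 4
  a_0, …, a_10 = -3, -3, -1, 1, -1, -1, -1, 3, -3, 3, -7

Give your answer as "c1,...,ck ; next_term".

-1,0,-1,1 ; 13

  a_4 = -1·1 + 0·-1 + -1·-3 + 1·-3 = -1
  a_5 = -1·-1 + 0·1 + -1·-1 + 1·-3 = -1
  a_6 = -1·-1 + 0·-1 + -1·1 + 1·-1 = -1
  a_7 = -1·-1 + 0·-1 + -1·-1 + 1·1 = 3
  a_8 = -1·3 + 0·-1 + -1·-1 + 1·-1 = -3
  a_9 = -1·-3 + 0·3 + -1·-1 + 1·-1 = 3
  a_10 = -1·3 + 0·-3 + -1·3 + 1·-1 = -7
  a_11 = -1·-7 + 0·3 + -1·-3 + 1·3 = 13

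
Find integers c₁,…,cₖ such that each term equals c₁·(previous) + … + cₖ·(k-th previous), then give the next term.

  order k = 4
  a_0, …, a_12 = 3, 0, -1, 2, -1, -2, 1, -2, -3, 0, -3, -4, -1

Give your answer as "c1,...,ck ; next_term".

1,0,1,-1 ; -4

  a_4 = 1·2 + 0·-1 + 1·0 + -1·3 = -1
  a_5 = 1·-1 + 0·2 + 1·-1 + -1·0 = -2
  a_6 = 1·-2 + 0·-1 + 1·2 + -1·-1 = 1
  a_7 = 1·1 + 0·-2 + 1·-1 + -1·2 = -2
  a_8 = 1·-2 + 0·1 + 1·-2 + -1·-1 = -3
  a_9 = 1·-3 + 0·-2 + 1·1 + -1·-2 = 0
  a_10 = 1·0 + 0·-3 + 1·-2 + -1·1 = -3
  a_11 = 1·-3 + 0·0 + 1·-3 + -1·-2 = -4
  a_12 = 1·-4 + 0·-3 + 1·0 + -1·-3 = -1
  a_13 = 1·-1 + 0·-4 + 1·-3 + -1·0 = -4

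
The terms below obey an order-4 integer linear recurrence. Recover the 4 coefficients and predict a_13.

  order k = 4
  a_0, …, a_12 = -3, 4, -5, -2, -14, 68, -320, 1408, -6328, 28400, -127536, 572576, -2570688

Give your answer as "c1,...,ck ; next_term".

  a_4 = -4·-2 + 2·-5 + 0·4 + 4·-3 = -14
  a_5 = -4·-14 + 2·-2 + 0·-5 + 4·4 = 68
  a_6 = -4·68 + 2·-14 + 0·-2 + 4·-5 = -320
  a_7 = -4·-320 + 2·68 + 0·-14 + 4·-2 = 1408
  a_8 = -4·1408 + 2·-320 + 0·68 + 4·-14 = -6328
  a_9 = -4·-6328 + 2·1408 + 0·-320 + 4·68 = 28400
  a_10 = -4·28400 + 2·-6328 + 0·1408 + 4·-320 = -127536
  a_11 = -4·-127536 + 2·28400 + 0·-6328 + 4·1408 = 572576
  a_12 = -4·572576 + 2·-127536 + 0·28400 + 4·-6328 = -2570688
  a_13 = -4·-2570688 + 2·572576 + 0·-127536 + 4·28400 = 11541504

-4,2,0,4 ; 11541504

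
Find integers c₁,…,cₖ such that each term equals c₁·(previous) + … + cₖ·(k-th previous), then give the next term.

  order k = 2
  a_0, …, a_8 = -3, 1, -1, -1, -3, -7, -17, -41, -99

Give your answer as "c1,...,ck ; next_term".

2,1 ; -239

  a_2 = 2·1 + 1·-3 = -1
  a_3 = 2·-1 + 1·1 = -1
  a_4 = 2·-1 + 1·-1 = -3
  a_5 = 2·-3 + 1·-1 = -7
  a_6 = 2·-7 + 1·-3 = -17
  a_7 = 2·-17 + 1·-7 = -41
  a_8 = 2·-41 + 1·-17 = -99
  a_9 = 2·-99 + 1·-41 = -239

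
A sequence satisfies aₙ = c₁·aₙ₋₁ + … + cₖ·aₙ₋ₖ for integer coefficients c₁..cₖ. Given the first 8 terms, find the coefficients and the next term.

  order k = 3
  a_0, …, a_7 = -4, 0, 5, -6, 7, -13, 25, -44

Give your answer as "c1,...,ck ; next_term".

  a_3 = -2·5 + -1·0 + -1·-4 = -6
  a_4 = -2·-6 + -1·5 + -1·0 = 7
  a_5 = -2·7 + -1·-6 + -1·5 = -13
  a_6 = -2·-13 + -1·7 + -1·-6 = 25
  a_7 = -2·25 + -1·-13 + -1·7 = -44
  a_8 = -2·-44 + -1·25 + -1·-13 = 76

-2,-1,-1 ; 76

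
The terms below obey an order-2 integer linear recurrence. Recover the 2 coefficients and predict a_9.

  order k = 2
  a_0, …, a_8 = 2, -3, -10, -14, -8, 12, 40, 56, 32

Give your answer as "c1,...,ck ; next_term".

  a_2 = 2·-3 + -2·2 = -10
  a_3 = 2·-10 + -2·-3 = -14
  a_4 = 2·-14 + -2·-10 = -8
  a_5 = 2·-8 + -2·-14 = 12
  a_6 = 2·12 + -2·-8 = 40
  a_7 = 2·40 + -2·12 = 56
  a_8 = 2·56 + -2·40 = 32
  a_9 = 2·32 + -2·56 = -48

2,-2 ; -48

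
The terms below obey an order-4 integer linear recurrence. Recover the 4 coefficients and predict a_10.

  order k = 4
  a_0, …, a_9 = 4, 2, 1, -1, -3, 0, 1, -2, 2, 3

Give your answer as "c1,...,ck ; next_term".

  a_4 = 0·-1 + -1·1 + 1·2 + -1·4 = -3
  a_5 = 0·-3 + -1·-1 + 1·1 + -1·2 = 0
  a_6 = 0·0 + -1·-3 + 1·-1 + -1·1 = 1
  a_7 = 0·1 + -1·0 + 1·-3 + -1·-1 = -2
  a_8 = 0·-2 + -1·1 + 1·0 + -1·-3 = 2
  a_9 = 0·2 + -1·-2 + 1·1 + -1·0 = 3
  a_10 = 0·3 + -1·2 + 1·-2 + -1·1 = -5

0,-1,1,-1 ; -5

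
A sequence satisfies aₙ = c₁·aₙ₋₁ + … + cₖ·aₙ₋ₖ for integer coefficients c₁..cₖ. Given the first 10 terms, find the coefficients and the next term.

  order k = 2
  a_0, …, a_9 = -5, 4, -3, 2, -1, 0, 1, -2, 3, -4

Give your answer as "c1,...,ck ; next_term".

-2,-1 ; 5

  a_2 = -2·4 + -1·-5 = -3
  a_3 = -2·-3 + -1·4 = 2
  a_4 = -2·2 + -1·-3 = -1
  a_5 = -2·-1 + -1·2 = 0
  a_6 = -2·0 + -1·-1 = 1
  a_7 = -2·1 + -1·0 = -2
  a_8 = -2·-2 + -1·1 = 3
  a_9 = -2·3 + -1·-2 = -4
  a_10 = -2·-4 + -1·3 = 5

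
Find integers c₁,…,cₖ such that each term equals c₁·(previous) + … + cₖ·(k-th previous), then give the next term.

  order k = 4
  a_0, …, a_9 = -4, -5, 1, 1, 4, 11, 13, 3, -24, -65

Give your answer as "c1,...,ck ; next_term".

  a_4 = 2·1 + -2·1 + 0·-5 + -1·-4 = 4
  a_5 = 2·4 + -2·1 + 0·1 + -1·-5 = 11
  a_6 = 2·11 + -2·4 + 0·1 + -1·1 = 13
  a_7 = 2·13 + -2·11 + 0·4 + -1·1 = 3
  a_8 = 2·3 + -2·13 + 0·11 + -1·4 = -24
  a_9 = 2·-24 + -2·3 + 0·13 + -1·11 = -65
  a_10 = 2·-65 + -2·-24 + 0·3 + -1·13 = -95

2,-2,0,-1 ; -95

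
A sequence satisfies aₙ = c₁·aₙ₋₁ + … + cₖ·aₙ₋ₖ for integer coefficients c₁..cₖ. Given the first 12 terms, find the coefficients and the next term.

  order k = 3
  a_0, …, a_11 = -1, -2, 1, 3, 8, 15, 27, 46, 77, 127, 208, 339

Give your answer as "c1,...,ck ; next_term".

  a_3 = 2·1 + 0·-2 + -1·-1 = 3
  a_4 = 2·3 + 0·1 + -1·-2 = 8
  a_5 = 2·8 + 0·3 + -1·1 = 15
  a_6 = 2·15 + 0·8 + -1·3 = 27
  a_7 = 2·27 + 0·15 + -1·8 = 46
  a_8 = 2·46 + 0·27 + -1·15 = 77
  a_9 = 2·77 + 0·46 + -1·27 = 127
  a_10 = 2·127 + 0·77 + -1·46 = 208
  a_11 = 2·208 + 0·127 + -1·77 = 339
  a_12 = 2·339 + 0·208 + -1·127 = 551

2,0,-1 ; 551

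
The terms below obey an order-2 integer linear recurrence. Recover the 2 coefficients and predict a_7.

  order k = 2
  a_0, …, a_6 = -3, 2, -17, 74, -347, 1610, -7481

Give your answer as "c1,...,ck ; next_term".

  a_2 = -4·2 + 3·-3 = -17
  a_3 = -4·-17 + 3·2 = 74
  a_4 = -4·74 + 3·-17 = -347
  a_5 = -4·-347 + 3·74 = 1610
  a_6 = -4·1610 + 3·-347 = -7481
  a_7 = -4·-7481 + 3·1610 = 34754

-4,3 ; 34754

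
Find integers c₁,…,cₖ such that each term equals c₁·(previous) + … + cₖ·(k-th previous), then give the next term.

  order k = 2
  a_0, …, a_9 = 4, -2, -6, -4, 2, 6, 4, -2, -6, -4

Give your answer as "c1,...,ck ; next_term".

1,-1 ; 2

  a_2 = 1·-2 + -1·4 = -6
  a_3 = 1·-6 + -1·-2 = -4
  a_4 = 1·-4 + -1·-6 = 2
  a_5 = 1·2 + -1·-4 = 6
  a_6 = 1·6 + -1·2 = 4
  a_7 = 1·4 + -1·6 = -2
  a_8 = 1·-2 + -1·4 = -6
  a_9 = 1·-6 + -1·-2 = -4
  a_10 = 1·-4 + -1·-6 = 2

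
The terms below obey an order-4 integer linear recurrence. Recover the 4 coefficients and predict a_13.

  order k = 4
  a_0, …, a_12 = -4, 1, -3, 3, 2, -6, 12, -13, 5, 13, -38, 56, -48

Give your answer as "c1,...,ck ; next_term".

  a_4 = -1·3 + 0·-3 + 1·1 + -1·-4 = 2
  a_5 = -1·2 + 0·3 + 1·-3 + -1·1 = -6
  a_6 = -1·-6 + 0·2 + 1·3 + -1·-3 = 12
  a_7 = -1·12 + 0·-6 + 1·2 + -1·3 = -13
  a_8 = -1·-13 + 0·12 + 1·-6 + -1·2 = 5
  a_9 = -1·5 + 0·-13 + 1·12 + -1·-6 = 13
  a_10 = -1·13 + 0·5 + 1·-13 + -1·12 = -38
  a_11 = -1·-38 + 0·13 + 1·5 + -1·-13 = 56
  a_12 = -1·56 + 0·-38 + 1·13 + -1·5 = -48
  a_13 = -1·-48 + 0·56 + 1·-38 + -1·13 = -3

-1,0,1,-1 ; -3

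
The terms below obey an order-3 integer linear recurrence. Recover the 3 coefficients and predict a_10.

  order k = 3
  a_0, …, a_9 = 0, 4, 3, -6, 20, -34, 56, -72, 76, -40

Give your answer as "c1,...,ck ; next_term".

-2,0,2 ; -64

  a_3 = -2·3 + 0·4 + 2·0 = -6
  a_4 = -2·-6 + 0·3 + 2·4 = 20
  a_5 = -2·20 + 0·-6 + 2·3 = -34
  a_6 = -2·-34 + 0·20 + 2·-6 = 56
  a_7 = -2·56 + 0·-34 + 2·20 = -72
  a_8 = -2·-72 + 0·56 + 2·-34 = 76
  a_9 = -2·76 + 0·-72 + 2·56 = -40
  a_10 = -2·-40 + 0·76 + 2·-72 = -64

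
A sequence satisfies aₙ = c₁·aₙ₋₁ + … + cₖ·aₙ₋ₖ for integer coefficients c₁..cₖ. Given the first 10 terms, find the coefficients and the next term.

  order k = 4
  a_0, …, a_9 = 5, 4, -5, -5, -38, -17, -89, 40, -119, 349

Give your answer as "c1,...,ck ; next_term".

0,3,-2,-3 ; -170

  a_4 = 0·-5 + 3·-5 + -2·4 + -3·5 = -38
  a_5 = 0·-38 + 3·-5 + -2·-5 + -3·4 = -17
  a_6 = 0·-17 + 3·-38 + -2·-5 + -3·-5 = -89
  a_7 = 0·-89 + 3·-17 + -2·-38 + -3·-5 = 40
  a_8 = 0·40 + 3·-89 + -2·-17 + -3·-38 = -119
  a_9 = 0·-119 + 3·40 + -2·-89 + -3·-17 = 349
  a_10 = 0·349 + 3·-119 + -2·40 + -3·-89 = -170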